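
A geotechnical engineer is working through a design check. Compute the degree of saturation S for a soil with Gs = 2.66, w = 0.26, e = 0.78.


Using S = Gs * w / e
S = 2.66 * 0.26 / 0.78
S = 0.8867


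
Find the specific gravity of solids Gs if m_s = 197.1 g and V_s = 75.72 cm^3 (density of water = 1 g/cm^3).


Using Gs = m_s / (V_s * rho_w)
Since rho_w = 1 g/cm^3:
Gs = 197.1 / 75.72
Gs = 2.603


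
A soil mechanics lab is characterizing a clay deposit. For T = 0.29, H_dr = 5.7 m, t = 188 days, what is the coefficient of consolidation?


Result: 0.05012 m^2/day

Derivation:
Using cv = T * H_dr^2 / t
H_dr^2 = 5.7^2 = 32.49
cv = 0.29 * 32.49 / 188
cv = 0.05012 m^2/day


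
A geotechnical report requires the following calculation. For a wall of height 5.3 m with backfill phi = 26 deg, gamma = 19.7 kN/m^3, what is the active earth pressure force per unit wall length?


Compute active earth pressure coefficient:
Ka = tan^2(45 - phi/2) = tan^2(32.0) = 0.390462
Compute active force:
Pa = 0.5 * Ka * gamma * H^2
Pa = 0.5 * 0.390462 * 19.7 * 5.3^2
Pa = 108.04 kN/m


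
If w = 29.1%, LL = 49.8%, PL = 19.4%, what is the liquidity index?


First compute the plasticity index:
PI = LL - PL = 49.8 - 19.4 = 30.4
Then compute the liquidity index:
LI = (w - PL) / PI
LI = (29.1 - 19.4) / 30.4
LI = 0.319


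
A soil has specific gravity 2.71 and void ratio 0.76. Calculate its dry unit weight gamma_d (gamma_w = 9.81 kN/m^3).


Using gamma_d = Gs * gamma_w / (1 + e)
gamma_d = 2.71 * 9.81 / (1 + 0.76)
gamma_d = 2.71 * 9.81 / 1.76
gamma_d = 15.105 kN/m^3


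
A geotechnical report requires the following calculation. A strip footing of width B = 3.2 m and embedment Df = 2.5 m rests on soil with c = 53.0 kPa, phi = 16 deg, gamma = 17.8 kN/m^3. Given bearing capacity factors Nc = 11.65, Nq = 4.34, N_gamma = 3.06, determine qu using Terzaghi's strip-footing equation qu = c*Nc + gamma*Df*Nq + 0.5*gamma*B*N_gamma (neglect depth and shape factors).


Result: 897.73 kPa

Derivation:
Compute qu = c*Nc + gamma*Df*Nq + 0.5*gamma*B*N_gamma
Term 1: 53.0 * 11.65 = 617.45
Term 2: 17.8 * 2.5 * 4.34 = 193.13
Term 3: 0.5 * 17.8 * 3.2 * 3.06 = 87.1488
qu = 617.45 + 193.13 + 87.1488
qu = 897.73 kPa


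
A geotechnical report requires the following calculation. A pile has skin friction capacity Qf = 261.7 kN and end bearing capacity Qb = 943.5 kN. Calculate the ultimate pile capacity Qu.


Result: 1205.2 kN

Derivation:
Using Qu = Qf + Qb
Qu = 261.7 + 943.5
Qu = 1205.2 kN


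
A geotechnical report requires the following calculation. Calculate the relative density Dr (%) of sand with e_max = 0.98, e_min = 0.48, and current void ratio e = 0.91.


Using Dr = (e_max - e) / (e_max - e_min) * 100
e_max - e = 0.98 - 0.91 = 0.07
e_max - e_min = 0.98 - 0.48 = 0.5
Dr = 0.07 / 0.5 * 100
Dr = 14.0 %


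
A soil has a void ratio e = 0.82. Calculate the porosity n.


Using the relation n = e / (1 + e)
n = 0.82 / (1 + 0.82)
n = 0.82 / 1.82
n = 0.4505


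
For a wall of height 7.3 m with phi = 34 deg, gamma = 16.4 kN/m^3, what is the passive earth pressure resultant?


Result: 1545.65 kN/m

Derivation:
Compute passive earth pressure coefficient:
Kp = tan^2(45 + phi/2) = tan^2(62.0) = 3.537132
Compute passive force:
Pp = 0.5 * Kp * gamma * H^2
Pp = 0.5 * 3.537132 * 16.4 * 7.3^2
Pp = 1545.65 kN/m


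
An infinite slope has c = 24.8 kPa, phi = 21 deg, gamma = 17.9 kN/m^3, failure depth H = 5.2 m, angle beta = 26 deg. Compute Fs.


Using Fs = c / (gamma*H*sin(beta)*cos(beta)) + tan(phi)/tan(beta)
Cohesion contribution = 24.8 / (17.9*5.2*sin(26)*cos(26))
Cohesion contribution = 0.676228
Friction contribution = tan(21)/tan(26) = 0.787038
Fs = 0.676228 + 0.787038
Fs = 1.463


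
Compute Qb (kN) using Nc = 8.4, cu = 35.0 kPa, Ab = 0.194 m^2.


Result: 57.04 kN

Derivation:
Using Qb = Nc * cu * Ab
Qb = 8.4 * 35.0 * 0.194
Qb = 57.04 kN


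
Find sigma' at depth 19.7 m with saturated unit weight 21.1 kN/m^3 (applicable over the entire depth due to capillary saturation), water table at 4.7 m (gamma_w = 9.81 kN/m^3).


Result: 268.52 kPa

Derivation:
Total stress = gamma_sat * depth
sigma = 21.1 * 19.7 = 415.67 kPa
Pore water pressure u = gamma_w * (depth - d_wt)
u = 9.81 * (19.7 - 4.7) = 147.15 kPa
Effective stress = sigma - u
sigma' = 415.67 - 147.15 = 268.52 kPa


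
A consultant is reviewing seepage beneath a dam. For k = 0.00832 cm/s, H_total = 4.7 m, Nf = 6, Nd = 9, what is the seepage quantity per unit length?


Convert k to m/s for unit consistency with H:
k = 0.00832 cm/s = 0.00832 / 100 m/s = 8.32e-05 m/s
Using q = k * H * Nf / Nd
Nf / Nd = 6 / 9 = 0.6667
q = 8.32e-05 * 4.7 * 0.6667
q = 0.0002607 m^3/s per m


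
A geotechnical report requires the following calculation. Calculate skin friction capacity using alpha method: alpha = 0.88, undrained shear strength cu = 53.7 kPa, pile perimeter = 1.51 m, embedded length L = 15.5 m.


Using Qs = alpha * cu * perimeter * L
Qs = 0.88 * 53.7 * 1.51 * 15.5
Qs = 1106.03 kN


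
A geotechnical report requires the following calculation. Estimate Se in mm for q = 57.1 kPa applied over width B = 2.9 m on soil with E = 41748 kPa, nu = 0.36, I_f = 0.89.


Result: 3.073 mm

Derivation:
Using Se = q * B * (1 - nu^2) * I_f / E
1 - nu^2 = 1 - 0.36^2 = 0.8704
Se = 57.1 * 2.9 * 0.8704 * 0.89 / 41748
Se = 0.003073 m
Convert to mm: Se = 0.003073 * 1000 = 3.073 mm


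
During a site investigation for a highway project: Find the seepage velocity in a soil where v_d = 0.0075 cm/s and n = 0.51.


Using v_s = v_d / n
v_s = 0.0075 / 0.51
v_s = 0.01471 cm/s


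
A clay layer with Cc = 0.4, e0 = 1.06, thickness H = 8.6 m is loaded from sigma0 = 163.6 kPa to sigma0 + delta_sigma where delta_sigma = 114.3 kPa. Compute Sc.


Using Sc = Cc * H / (1 + e0) * log10((sigma0 + delta_sigma) / sigma0)
Stress ratio = (163.6 + 114.3) / 163.6 = 1.69866
log10(1.69866) = 0.230105
Cc * H / (1 + e0) = 0.4 * 8.6 / (1 + 1.06) = 1.6699
Sc = 1.6699 * 0.230105
Sc = 0.3843 m


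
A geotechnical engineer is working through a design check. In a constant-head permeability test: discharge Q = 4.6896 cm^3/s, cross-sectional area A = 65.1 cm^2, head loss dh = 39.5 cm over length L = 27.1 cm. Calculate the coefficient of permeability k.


Compute hydraulic gradient:
i = dh / L = 39.5 / 27.1 = 1.45756
Then apply Darcy's law:
k = Q / (A * i)
k = 4.6896 / (65.1 * 1.45756)
k = 4.6896 / 94.8875
k = 0.049423 cm/s


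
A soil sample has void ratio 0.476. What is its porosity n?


Using the relation n = e / (1 + e)
n = 0.476 / (1 + 0.476)
n = 0.476 / 1.476
n = 0.3225


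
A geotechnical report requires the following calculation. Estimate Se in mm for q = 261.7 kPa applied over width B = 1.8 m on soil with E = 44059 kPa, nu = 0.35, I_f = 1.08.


Result: 10.132 mm

Derivation:
Using Se = q * B * (1 - nu^2) * I_f / E
1 - nu^2 = 1 - 0.35^2 = 0.8775
Se = 261.7 * 1.8 * 0.8775 * 1.08 / 44059
Se = 0.010132 m
Convert to mm: Se = 0.010132 * 1000 = 10.132 mm


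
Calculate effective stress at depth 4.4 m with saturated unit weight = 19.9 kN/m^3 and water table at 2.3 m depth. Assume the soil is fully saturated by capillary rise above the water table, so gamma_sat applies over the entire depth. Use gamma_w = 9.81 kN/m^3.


Total stress = gamma_sat * depth
sigma = 19.9 * 4.4 = 87.56 kPa
Pore water pressure u = gamma_w * (depth - d_wt)
u = 9.81 * (4.4 - 2.3) = 20.601 kPa
Effective stress = sigma - u
sigma' = 87.56 - 20.601 = 66.96 kPa


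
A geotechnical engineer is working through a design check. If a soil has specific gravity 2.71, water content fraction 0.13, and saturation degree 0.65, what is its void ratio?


Using the relation e = Gs * w / S
e = 2.71 * 0.13 / 0.65
e = 0.542


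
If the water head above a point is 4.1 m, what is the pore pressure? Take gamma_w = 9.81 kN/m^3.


Using u = gamma_w * h_w
u = 9.81 * 4.1
u = 40.22 kPa


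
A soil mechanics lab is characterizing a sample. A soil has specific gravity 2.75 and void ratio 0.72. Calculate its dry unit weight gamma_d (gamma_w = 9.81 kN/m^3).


Result: 15.685 kN/m^3

Derivation:
Using gamma_d = Gs * gamma_w / (1 + e)
gamma_d = 2.75 * 9.81 / (1 + 0.72)
gamma_d = 2.75 * 9.81 / 1.72
gamma_d = 15.685 kN/m^3


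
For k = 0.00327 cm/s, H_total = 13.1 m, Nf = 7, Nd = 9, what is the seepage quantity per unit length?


Result: 0.0003332 m^3/s per m

Derivation:
Convert k to m/s for unit consistency with H:
k = 0.00327 cm/s = 0.00327 / 100 m/s = 3.27e-05 m/s
Using q = k * H * Nf / Nd
Nf / Nd = 7 / 9 = 0.7778
q = 3.27e-05 * 13.1 * 0.7778
q = 0.0003332 m^3/s per m


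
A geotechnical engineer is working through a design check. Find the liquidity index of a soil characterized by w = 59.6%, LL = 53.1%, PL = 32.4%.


Result: 1.314

Derivation:
First compute the plasticity index:
PI = LL - PL = 53.1 - 32.4 = 20.7
Then compute the liquidity index:
LI = (w - PL) / PI
LI = (59.6 - 32.4) / 20.7
LI = 1.314


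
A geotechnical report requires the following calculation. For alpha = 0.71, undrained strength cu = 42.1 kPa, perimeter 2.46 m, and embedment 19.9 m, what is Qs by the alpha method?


Using Qs = alpha * cu * perimeter * L
Qs = 0.71 * 42.1 * 2.46 * 19.9
Qs = 1463.28 kN


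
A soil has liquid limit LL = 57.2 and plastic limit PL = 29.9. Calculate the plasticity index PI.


Using PI = LL - PL
PI = 57.2 - 29.9
PI = 27.3


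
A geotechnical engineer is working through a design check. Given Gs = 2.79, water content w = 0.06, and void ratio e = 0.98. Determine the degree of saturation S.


Using S = Gs * w / e
S = 2.79 * 0.06 / 0.98
S = 0.1708


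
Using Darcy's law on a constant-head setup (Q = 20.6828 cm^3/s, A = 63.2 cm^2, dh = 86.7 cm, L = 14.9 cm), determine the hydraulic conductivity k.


Compute hydraulic gradient:
i = dh / L = 86.7 / 14.9 = 5.81879
Then apply Darcy's law:
k = Q / (A * i)
k = 20.6828 / (63.2 * 5.81879)
k = 20.6828 / 367.748
k = 0.056242 cm/s


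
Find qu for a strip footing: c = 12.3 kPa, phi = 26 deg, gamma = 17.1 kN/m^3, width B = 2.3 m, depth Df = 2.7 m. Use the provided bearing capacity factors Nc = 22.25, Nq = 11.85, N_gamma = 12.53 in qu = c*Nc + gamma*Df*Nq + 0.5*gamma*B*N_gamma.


Result: 1067.19 kPa

Derivation:
Compute qu = c*Nc + gamma*Df*Nq + 0.5*gamma*B*N_gamma
Term 1: 12.3 * 22.25 = 273.675
Term 2: 17.1 * 2.7 * 11.85 = 547.1145
Term 3: 0.5 * 17.1 * 2.3 * 12.53 = 246.40245
qu = 273.675 + 547.1145 + 246.40245
qu = 1067.19 kPa


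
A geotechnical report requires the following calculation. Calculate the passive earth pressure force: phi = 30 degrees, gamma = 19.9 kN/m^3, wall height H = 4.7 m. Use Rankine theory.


Compute passive earth pressure coefficient:
Kp = tan^2(45 + phi/2) = tan^2(60.0) = 3
Compute passive force:
Pp = 0.5 * Kp * gamma * H^2
Pp = 0.5 * 3 * 19.9 * 4.7^2
Pp = 659.39 kN/m


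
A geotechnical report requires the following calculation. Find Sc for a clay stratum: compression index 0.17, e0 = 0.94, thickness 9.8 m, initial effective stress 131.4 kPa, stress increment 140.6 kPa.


Using Sc = Cc * H / (1 + e0) * log10((sigma0 + delta_sigma) / sigma0)
Stress ratio = (131.4 + 140.6) / 131.4 = 2.07002
log10(2.07002) = 0.315974
Cc * H / (1 + e0) = 0.17 * 9.8 / (1 + 0.94) = 0.858763
Sc = 0.858763 * 0.315974
Sc = 0.2713 m


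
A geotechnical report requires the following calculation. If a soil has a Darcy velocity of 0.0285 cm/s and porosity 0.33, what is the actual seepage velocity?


Using v_s = v_d / n
v_s = 0.0285 / 0.33
v_s = 0.08636 cm/s


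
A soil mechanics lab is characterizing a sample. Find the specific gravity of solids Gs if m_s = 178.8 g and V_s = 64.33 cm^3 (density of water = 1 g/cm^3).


Result: 2.779

Derivation:
Using Gs = m_s / (V_s * rho_w)
Since rho_w = 1 g/cm^3:
Gs = 178.8 / 64.33
Gs = 2.779


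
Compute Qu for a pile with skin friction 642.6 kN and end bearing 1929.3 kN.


Using Qu = Qf + Qb
Qu = 642.6 + 1929.3
Qu = 2571.9 kN


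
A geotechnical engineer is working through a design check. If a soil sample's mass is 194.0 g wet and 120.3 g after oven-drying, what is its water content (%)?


Using w = (m_wet - m_dry) / m_dry * 100
m_wet - m_dry = 194.0 - 120.3 = 73.7 g
w = 73.7 / 120.3 * 100
w = 61.26 %


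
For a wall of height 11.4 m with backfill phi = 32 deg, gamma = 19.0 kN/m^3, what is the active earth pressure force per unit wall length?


Result: 379.35 kN/m

Derivation:
Compute active earth pressure coefficient:
Ka = tan^2(45 - phi/2) = tan^2(29.0) = 0.307259
Compute active force:
Pa = 0.5 * Ka * gamma * H^2
Pa = 0.5 * 0.307259 * 19.0 * 11.4^2
Pa = 379.35 kN/m


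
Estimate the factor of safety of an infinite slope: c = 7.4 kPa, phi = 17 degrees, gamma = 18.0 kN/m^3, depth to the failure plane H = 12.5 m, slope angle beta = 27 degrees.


Using Fs = c / (gamma*H*sin(beta)*cos(beta)) + tan(phi)/tan(beta)
Cohesion contribution = 7.4 / (18.0*12.5*sin(27)*cos(27))
Cohesion contribution = 0.0813058
Friction contribution = tan(17)/tan(27) = 0.60003
Fs = 0.0813058 + 0.60003
Fs = 0.681


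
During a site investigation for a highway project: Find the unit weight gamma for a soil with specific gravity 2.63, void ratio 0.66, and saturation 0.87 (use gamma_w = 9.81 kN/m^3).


Result: 18.936 kN/m^3

Derivation:
Using gamma = gamma_w * (Gs + S*e) / (1 + e)
Numerator: Gs + S*e = 2.63 + 0.87*0.66 = 3.2042
Denominator: 1 + e = 1 + 0.66 = 1.66
gamma = 9.81 * 3.2042 / 1.66
gamma = 18.936 kN/m^3


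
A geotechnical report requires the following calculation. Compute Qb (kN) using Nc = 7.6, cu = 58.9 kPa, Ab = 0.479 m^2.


Result: 214.42 kN

Derivation:
Using Qb = Nc * cu * Ab
Qb = 7.6 * 58.9 * 0.479
Qb = 214.42 kN


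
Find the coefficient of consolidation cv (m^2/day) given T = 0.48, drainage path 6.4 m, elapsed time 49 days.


Using cv = T * H_dr^2 / t
H_dr^2 = 6.4^2 = 40.96
cv = 0.48 * 40.96 / 49
cv = 0.40124 m^2/day


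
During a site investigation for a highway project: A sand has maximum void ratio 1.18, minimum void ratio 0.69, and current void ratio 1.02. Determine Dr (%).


Using Dr = (e_max - e) / (e_max - e_min) * 100
e_max - e = 1.18 - 1.02 = 0.16
e_max - e_min = 1.18 - 0.69 = 0.49
Dr = 0.16 / 0.49 * 100
Dr = 32.65 %


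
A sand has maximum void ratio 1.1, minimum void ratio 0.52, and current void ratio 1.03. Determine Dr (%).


Result: 12.07 %

Derivation:
Using Dr = (e_max - e) / (e_max - e_min) * 100
e_max - e = 1.1 - 1.03 = 0.07
e_max - e_min = 1.1 - 0.52 = 0.58
Dr = 0.07 / 0.58 * 100
Dr = 12.07 %


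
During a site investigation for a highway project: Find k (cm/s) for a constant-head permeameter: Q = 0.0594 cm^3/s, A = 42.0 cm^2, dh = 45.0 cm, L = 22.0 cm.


Result: 0.000691 cm/s

Derivation:
Compute hydraulic gradient:
i = dh / L = 45.0 / 22.0 = 2.04545
Then apply Darcy's law:
k = Q / (A * i)
k = 0.0594 / (42.0 * 2.04545)
k = 0.0594 / 85.9091
k = 0.000691 cm/s


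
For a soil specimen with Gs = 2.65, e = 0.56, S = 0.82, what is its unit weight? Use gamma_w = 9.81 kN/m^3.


Result: 19.552 kN/m^3

Derivation:
Using gamma = gamma_w * (Gs + S*e) / (1 + e)
Numerator: Gs + S*e = 2.65 + 0.82*0.56 = 3.1092
Denominator: 1 + e = 1 + 0.56 = 1.56
gamma = 9.81 * 3.1092 / 1.56
gamma = 19.552 kN/m^3


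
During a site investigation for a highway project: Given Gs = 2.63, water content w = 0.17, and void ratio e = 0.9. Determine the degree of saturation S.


Result: 0.4968

Derivation:
Using S = Gs * w / e
S = 2.63 * 0.17 / 0.9
S = 0.4968


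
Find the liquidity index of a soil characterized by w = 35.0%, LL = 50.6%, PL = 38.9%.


First compute the plasticity index:
PI = LL - PL = 50.6 - 38.9 = 11.7
Then compute the liquidity index:
LI = (w - PL) / PI
LI = (35.0 - 38.9) / 11.7
LI = -0.333


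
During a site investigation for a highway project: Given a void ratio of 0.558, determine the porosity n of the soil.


Using the relation n = e / (1 + e)
n = 0.558 / (1 + 0.558)
n = 0.558 / 1.558
n = 0.3582


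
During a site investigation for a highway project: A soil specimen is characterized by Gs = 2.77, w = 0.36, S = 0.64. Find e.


Result: 1.5581

Derivation:
Using the relation e = Gs * w / S
e = 2.77 * 0.36 / 0.64
e = 1.5581


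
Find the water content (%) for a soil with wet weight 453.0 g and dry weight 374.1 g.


Using w = (m_wet - m_dry) / m_dry * 100
m_wet - m_dry = 453.0 - 374.1 = 78.9 g
w = 78.9 / 374.1 * 100
w = 21.09 %


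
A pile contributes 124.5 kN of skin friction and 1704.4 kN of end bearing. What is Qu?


Using Qu = Qf + Qb
Qu = 124.5 + 1704.4
Qu = 1828.9 kN


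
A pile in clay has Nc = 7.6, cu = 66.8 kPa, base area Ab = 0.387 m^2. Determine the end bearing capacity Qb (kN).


Using Qb = Nc * cu * Ab
Qb = 7.6 * 66.8 * 0.387
Qb = 196.47 kN


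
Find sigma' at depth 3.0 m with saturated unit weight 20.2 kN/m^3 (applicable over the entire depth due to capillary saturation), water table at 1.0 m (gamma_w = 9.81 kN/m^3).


Total stress = gamma_sat * depth
sigma = 20.2 * 3.0 = 60.6 kPa
Pore water pressure u = gamma_w * (depth - d_wt)
u = 9.81 * (3.0 - 1.0) = 19.62 kPa
Effective stress = sigma - u
sigma' = 60.6 - 19.62 = 40.98 kPa


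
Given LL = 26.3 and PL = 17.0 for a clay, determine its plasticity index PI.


Result: 9.3

Derivation:
Using PI = LL - PL
PI = 26.3 - 17.0
PI = 9.3


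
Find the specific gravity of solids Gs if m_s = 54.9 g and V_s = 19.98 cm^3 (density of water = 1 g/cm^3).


Using Gs = m_s / (V_s * rho_w)
Since rho_w = 1 g/cm^3:
Gs = 54.9 / 19.98
Gs = 2.748


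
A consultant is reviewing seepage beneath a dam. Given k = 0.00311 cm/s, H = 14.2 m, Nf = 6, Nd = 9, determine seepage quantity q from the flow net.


Convert k to m/s for unit consistency with H:
k = 0.00311 cm/s = 0.00311 / 100 m/s = 3.11e-05 m/s
Using q = k * H * Nf / Nd
Nf / Nd = 6 / 9 = 0.6667
q = 3.11e-05 * 14.2 * 0.6667
q = 0.0002944 m^3/s per m


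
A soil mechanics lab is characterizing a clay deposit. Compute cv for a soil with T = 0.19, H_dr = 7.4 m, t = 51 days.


Result: 0.20401 m^2/day

Derivation:
Using cv = T * H_dr^2 / t
H_dr^2 = 7.4^2 = 54.76
cv = 0.19 * 54.76 / 51
cv = 0.20401 m^2/day


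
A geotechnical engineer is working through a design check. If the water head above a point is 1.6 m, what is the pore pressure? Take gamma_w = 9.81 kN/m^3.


Using u = gamma_w * h_w
u = 9.81 * 1.6
u = 15.7 kPa


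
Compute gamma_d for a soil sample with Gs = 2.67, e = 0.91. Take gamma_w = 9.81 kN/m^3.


Using gamma_d = Gs * gamma_w / (1 + e)
gamma_d = 2.67 * 9.81 / (1 + 0.91)
gamma_d = 2.67 * 9.81 / 1.91
gamma_d = 13.713 kN/m^3


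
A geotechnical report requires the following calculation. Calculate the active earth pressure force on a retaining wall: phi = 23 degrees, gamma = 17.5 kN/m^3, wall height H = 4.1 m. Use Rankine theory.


Compute active earth pressure coefficient:
Ka = tan^2(45 - phi/2) = tan^2(33.5) = 0.438092
Compute active force:
Pa = 0.5 * Ka * gamma * H^2
Pa = 0.5 * 0.438092 * 17.5 * 4.1^2
Pa = 64.44 kN/m


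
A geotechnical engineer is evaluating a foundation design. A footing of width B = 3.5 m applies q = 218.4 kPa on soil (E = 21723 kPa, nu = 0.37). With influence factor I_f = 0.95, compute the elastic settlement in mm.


Result: 28.853 mm

Derivation:
Using Se = q * B * (1 - nu^2) * I_f / E
1 - nu^2 = 1 - 0.37^2 = 0.8631
Se = 218.4 * 3.5 * 0.8631 * 0.95 / 21723
Se = 0.028853 m
Convert to mm: Se = 0.028853 * 1000 = 28.853 mm


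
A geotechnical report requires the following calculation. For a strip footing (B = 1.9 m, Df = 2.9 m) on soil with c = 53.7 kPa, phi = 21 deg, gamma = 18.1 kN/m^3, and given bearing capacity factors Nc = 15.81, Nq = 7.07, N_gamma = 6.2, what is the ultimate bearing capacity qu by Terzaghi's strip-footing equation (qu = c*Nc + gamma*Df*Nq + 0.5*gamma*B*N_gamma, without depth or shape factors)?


Compute qu = c*Nc + gamma*Df*Nq + 0.5*gamma*B*N_gamma
Term 1: 53.7 * 15.81 = 848.997
Term 2: 18.1 * 2.9 * 7.07 = 371.1043
Term 3: 0.5 * 18.1 * 1.9 * 6.2 = 106.609
qu = 848.997 + 371.1043 + 106.609
qu = 1326.71 kPa


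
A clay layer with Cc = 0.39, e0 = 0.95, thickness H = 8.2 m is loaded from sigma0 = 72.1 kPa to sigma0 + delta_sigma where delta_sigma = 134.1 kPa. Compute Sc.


Result: 0.7484 m

Derivation:
Using Sc = Cc * H / (1 + e0) * log10((sigma0 + delta_sigma) / sigma0)
Stress ratio = (72.1 + 134.1) / 72.1 = 2.85992
log10(2.85992) = 0.456353
Cc * H / (1 + e0) = 0.39 * 8.2 / (1 + 0.95) = 1.64
Sc = 1.64 * 0.456353
Sc = 0.7484 m


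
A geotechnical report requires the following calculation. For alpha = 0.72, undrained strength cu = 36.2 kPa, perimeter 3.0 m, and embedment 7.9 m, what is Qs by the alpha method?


Result: 617.72 kN

Derivation:
Using Qs = alpha * cu * perimeter * L
Qs = 0.72 * 36.2 * 3.0 * 7.9
Qs = 617.72 kN


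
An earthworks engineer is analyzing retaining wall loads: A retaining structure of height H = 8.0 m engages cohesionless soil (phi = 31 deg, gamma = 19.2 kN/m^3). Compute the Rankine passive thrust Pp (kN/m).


Compute passive earth pressure coefficient:
Kp = tan^2(45 + phi/2) = tan^2(60.5) = 3.124035
Compute passive force:
Pp = 0.5 * Kp * gamma * H^2
Pp = 0.5 * 3.124035 * 19.2 * 8.0^2
Pp = 1919.41 kN/m


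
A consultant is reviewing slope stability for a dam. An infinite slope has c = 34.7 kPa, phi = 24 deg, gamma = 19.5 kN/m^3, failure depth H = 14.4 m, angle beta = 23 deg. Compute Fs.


Using Fs = c / (gamma*H*sin(beta)*cos(beta)) + tan(phi)/tan(beta)
Cohesion contribution = 34.7 / (19.5*14.4*sin(23)*cos(23))
Cohesion contribution = 0.34358
Friction contribution = tan(24)/tan(23) = 1.04889
Fs = 0.34358 + 1.04889
Fs = 1.392


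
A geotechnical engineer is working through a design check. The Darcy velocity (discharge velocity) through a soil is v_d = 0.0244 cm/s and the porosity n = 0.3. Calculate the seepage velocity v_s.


Using v_s = v_d / n
v_s = 0.0244 / 0.3
v_s = 0.08133 cm/s


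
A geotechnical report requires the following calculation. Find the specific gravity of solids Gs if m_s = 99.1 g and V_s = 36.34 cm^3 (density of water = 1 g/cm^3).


Using Gs = m_s / (V_s * rho_w)
Since rho_w = 1 g/cm^3:
Gs = 99.1 / 36.34
Gs = 2.727


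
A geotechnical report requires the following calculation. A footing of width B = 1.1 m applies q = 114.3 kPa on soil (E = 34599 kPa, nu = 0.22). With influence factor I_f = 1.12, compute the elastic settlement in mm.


Result: 3.873 mm

Derivation:
Using Se = q * B * (1 - nu^2) * I_f / E
1 - nu^2 = 1 - 0.22^2 = 0.9516
Se = 114.3 * 1.1 * 0.9516 * 1.12 / 34599
Se = 0.003873 m
Convert to mm: Se = 0.003873 * 1000 = 3.873 mm


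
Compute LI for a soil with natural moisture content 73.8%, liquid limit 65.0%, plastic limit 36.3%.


Result: 1.307

Derivation:
First compute the plasticity index:
PI = LL - PL = 65.0 - 36.3 = 28.7
Then compute the liquidity index:
LI = (w - PL) / PI
LI = (73.8 - 36.3) / 28.7
LI = 1.307


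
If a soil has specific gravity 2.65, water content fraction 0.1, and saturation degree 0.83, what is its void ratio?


Result: 0.3193

Derivation:
Using the relation e = Gs * w / S
e = 2.65 * 0.1 / 0.83
e = 0.3193


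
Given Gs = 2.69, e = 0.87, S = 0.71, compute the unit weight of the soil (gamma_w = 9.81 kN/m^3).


Result: 17.352 kN/m^3

Derivation:
Using gamma = gamma_w * (Gs + S*e) / (1 + e)
Numerator: Gs + S*e = 2.69 + 0.71*0.87 = 3.3077
Denominator: 1 + e = 1 + 0.87 = 1.87
gamma = 9.81 * 3.3077 / 1.87
gamma = 17.352 kN/m^3


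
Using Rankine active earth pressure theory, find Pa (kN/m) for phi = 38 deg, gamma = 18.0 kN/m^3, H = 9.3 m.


Compute active earth pressure coefficient:
Ka = tan^2(45 - phi/2) = tan^2(26.0) = 0.237883
Compute active force:
Pa = 0.5 * Ka * gamma * H^2
Pa = 0.5 * 0.237883 * 18.0 * 9.3^2
Pa = 185.17 kN/m


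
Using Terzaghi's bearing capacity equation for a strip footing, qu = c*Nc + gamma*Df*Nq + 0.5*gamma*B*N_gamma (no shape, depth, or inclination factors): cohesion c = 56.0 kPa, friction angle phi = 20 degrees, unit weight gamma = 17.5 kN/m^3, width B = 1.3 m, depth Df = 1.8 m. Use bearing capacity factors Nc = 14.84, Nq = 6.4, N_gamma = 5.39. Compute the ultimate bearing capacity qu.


Result: 1093.95 kPa

Derivation:
Compute qu = c*Nc + gamma*Df*Nq + 0.5*gamma*B*N_gamma
Term 1: 56.0 * 14.84 = 831.04
Term 2: 17.5 * 1.8 * 6.4 = 201.6
Term 3: 0.5 * 17.5 * 1.3 * 5.39 = 61.31125
qu = 831.04 + 201.6 + 61.31125
qu = 1093.95 kPa


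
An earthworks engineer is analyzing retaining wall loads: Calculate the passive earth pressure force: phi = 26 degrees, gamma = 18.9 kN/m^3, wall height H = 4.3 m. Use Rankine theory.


Compute passive earth pressure coefficient:
Kp = tan^2(45 + phi/2) = tan^2(58.0) = 2.561071
Compute passive force:
Pp = 0.5 * Kp * gamma * H^2
Pp = 0.5 * 2.561071 * 18.9 * 4.3^2
Pp = 447.5 kN/m


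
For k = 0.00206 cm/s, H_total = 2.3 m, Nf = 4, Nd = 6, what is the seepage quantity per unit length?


Convert k to m/s for unit consistency with H:
k = 0.00206 cm/s = 0.00206 / 100 m/s = 2.06e-05 m/s
Using q = k * H * Nf / Nd
Nf / Nd = 4 / 6 = 0.6667
q = 2.06e-05 * 2.3 * 0.6667
q = 3.159e-05 m^3/s per m


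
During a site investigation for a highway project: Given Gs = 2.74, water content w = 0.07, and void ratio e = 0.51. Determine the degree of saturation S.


Using S = Gs * w / e
S = 2.74 * 0.07 / 0.51
S = 0.3761


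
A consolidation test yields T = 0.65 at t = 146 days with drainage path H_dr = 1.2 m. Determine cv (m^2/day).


Using cv = T * H_dr^2 / t
H_dr^2 = 1.2^2 = 1.44
cv = 0.65 * 1.44 / 146
cv = 0.00641 m^2/day


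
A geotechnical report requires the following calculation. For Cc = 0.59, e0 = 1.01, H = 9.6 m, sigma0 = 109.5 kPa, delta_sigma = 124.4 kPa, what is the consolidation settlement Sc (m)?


Using Sc = Cc * H / (1 + e0) * log10((sigma0 + delta_sigma) / sigma0)
Stress ratio = (109.5 + 124.4) / 109.5 = 2.13607
log10(2.13607) = 0.329616
Cc * H / (1 + e0) = 0.59 * 9.6 / (1 + 1.01) = 2.81791
Sc = 2.81791 * 0.329616
Sc = 0.9288 m


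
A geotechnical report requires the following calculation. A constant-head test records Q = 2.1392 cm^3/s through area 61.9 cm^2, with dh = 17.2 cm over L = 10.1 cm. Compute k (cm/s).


Compute hydraulic gradient:
i = dh / L = 17.2 / 10.1 = 1.70297
Then apply Darcy's law:
k = Q / (A * i)
k = 2.1392 / (61.9 * 1.70297)
k = 2.1392 / 105.414
k = 0.020293 cm/s


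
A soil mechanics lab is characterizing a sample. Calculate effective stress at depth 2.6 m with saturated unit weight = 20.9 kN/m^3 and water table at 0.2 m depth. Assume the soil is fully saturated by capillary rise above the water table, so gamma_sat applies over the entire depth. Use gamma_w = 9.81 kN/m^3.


Result: 30.8 kPa

Derivation:
Total stress = gamma_sat * depth
sigma = 20.9 * 2.6 = 54.34 kPa
Pore water pressure u = gamma_w * (depth - d_wt)
u = 9.81 * (2.6 - 0.2) = 23.544 kPa
Effective stress = sigma - u
sigma' = 54.34 - 23.544 = 30.8 kPa


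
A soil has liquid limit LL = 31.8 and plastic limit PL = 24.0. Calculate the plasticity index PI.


Using PI = LL - PL
PI = 31.8 - 24.0
PI = 7.8


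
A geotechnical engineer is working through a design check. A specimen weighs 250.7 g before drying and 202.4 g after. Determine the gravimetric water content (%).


Using w = (m_wet - m_dry) / m_dry * 100
m_wet - m_dry = 250.7 - 202.4 = 48.3 g
w = 48.3 / 202.4 * 100
w = 23.86 %


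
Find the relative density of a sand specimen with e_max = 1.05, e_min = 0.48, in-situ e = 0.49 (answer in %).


Result: 98.25 %

Derivation:
Using Dr = (e_max - e) / (e_max - e_min) * 100
e_max - e = 1.05 - 0.49 = 0.56
e_max - e_min = 1.05 - 0.48 = 0.57
Dr = 0.56 / 0.57 * 100
Dr = 98.25 %


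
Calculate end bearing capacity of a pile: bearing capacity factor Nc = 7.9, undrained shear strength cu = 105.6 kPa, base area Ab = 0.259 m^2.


Using Qb = Nc * cu * Ab
Qb = 7.9 * 105.6 * 0.259
Qb = 216.07 kN


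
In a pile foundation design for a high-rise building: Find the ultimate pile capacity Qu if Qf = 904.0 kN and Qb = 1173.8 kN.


Using Qu = Qf + Qb
Qu = 904.0 + 1173.8
Qu = 2077.8 kN


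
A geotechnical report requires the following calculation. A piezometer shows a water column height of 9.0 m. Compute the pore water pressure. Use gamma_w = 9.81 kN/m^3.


Using u = gamma_w * h_w
u = 9.81 * 9.0
u = 88.29 kPa


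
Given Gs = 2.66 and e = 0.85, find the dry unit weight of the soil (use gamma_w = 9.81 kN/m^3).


Using gamma_d = Gs * gamma_w / (1 + e)
gamma_d = 2.66 * 9.81 / (1 + 0.85)
gamma_d = 2.66 * 9.81 / 1.85
gamma_d = 14.105 kN/m^3


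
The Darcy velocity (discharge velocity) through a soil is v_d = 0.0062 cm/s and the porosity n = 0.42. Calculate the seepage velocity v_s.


Result: 0.01476 cm/s

Derivation:
Using v_s = v_d / n
v_s = 0.0062 / 0.42
v_s = 0.01476 cm/s


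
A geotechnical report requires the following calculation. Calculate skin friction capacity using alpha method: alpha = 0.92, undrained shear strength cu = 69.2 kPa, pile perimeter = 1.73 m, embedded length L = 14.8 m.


Using Qs = alpha * cu * perimeter * L
Qs = 0.92 * 69.2 * 1.73 * 14.8
Qs = 1630.05 kN


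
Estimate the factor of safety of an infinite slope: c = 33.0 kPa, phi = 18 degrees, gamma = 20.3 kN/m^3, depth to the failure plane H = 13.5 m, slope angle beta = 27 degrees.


Using Fs = c / (gamma*H*sin(beta)*cos(beta)) + tan(phi)/tan(beta)
Cohesion contribution = 33.0 / (20.3*13.5*sin(27)*cos(27))
Cohesion contribution = 0.297685
Friction contribution = tan(18)/tan(27) = 0.637691
Fs = 0.297685 + 0.637691
Fs = 0.935


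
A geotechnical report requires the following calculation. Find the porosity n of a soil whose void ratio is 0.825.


Result: 0.4521

Derivation:
Using the relation n = e / (1 + e)
n = 0.825 / (1 + 0.825)
n = 0.825 / 1.825
n = 0.4521


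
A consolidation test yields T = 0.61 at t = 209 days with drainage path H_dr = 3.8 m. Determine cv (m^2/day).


Using cv = T * H_dr^2 / t
H_dr^2 = 3.8^2 = 14.44
cv = 0.61 * 14.44 / 209
cv = 0.04215 m^2/day


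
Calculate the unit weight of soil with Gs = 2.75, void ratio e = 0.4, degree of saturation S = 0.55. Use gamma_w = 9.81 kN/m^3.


Using gamma = gamma_w * (Gs + S*e) / (1 + e)
Numerator: Gs + S*e = 2.75 + 0.55*0.4 = 2.97
Denominator: 1 + e = 1 + 0.4 = 1.4
gamma = 9.81 * 2.97 / 1.4
gamma = 20.811 kN/m^3


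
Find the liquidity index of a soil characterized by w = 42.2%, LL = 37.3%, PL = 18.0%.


First compute the plasticity index:
PI = LL - PL = 37.3 - 18.0 = 19.3
Then compute the liquidity index:
LI = (w - PL) / PI
LI = (42.2 - 18.0) / 19.3
LI = 1.254


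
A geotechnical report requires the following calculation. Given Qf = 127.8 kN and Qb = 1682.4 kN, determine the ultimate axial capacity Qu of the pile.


Using Qu = Qf + Qb
Qu = 127.8 + 1682.4
Qu = 1810.2 kN


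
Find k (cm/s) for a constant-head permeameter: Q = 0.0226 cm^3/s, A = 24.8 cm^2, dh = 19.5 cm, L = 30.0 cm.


Result: 0.001402 cm/s

Derivation:
Compute hydraulic gradient:
i = dh / L = 19.5 / 30.0 = 0.65
Then apply Darcy's law:
k = Q / (A * i)
k = 0.0226 / (24.8 * 0.65)
k = 0.0226 / 16.12
k = 0.001402 cm/s


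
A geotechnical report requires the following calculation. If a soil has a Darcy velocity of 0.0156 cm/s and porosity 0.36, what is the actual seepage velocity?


Using v_s = v_d / n
v_s = 0.0156 / 0.36
v_s = 0.04333 cm/s


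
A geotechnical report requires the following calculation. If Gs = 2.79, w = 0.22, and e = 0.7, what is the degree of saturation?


Using S = Gs * w / e
S = 2.79 * 0.22 / 0.7
S = 0.8769


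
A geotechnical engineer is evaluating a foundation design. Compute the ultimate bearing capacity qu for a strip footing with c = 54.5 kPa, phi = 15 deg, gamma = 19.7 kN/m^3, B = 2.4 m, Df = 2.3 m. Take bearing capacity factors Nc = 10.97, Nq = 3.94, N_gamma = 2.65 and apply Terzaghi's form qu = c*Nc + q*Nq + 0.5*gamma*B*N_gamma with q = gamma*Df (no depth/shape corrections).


Result: 839.03 kPa

Derivation:
Compute qu = c*Nc + gamma*Df*Nq + 0.5*gamma*B*N_gamma
Term 1: 54.5 * 10.97 = 597.865
Term 2: 19.7 * 2.3 * 3.94 = 178.5214
Term 3: 0.5 * 19.7 * 2.4 * 2.65 = 62.646
qu = 597.865 + 178.5214 + 62.646
qu = 839.03 kPa


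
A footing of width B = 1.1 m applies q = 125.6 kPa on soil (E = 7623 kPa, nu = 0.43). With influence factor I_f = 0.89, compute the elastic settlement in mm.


Using Se = q * B * (1 - nu^2) * I_f / E
1 - nu^2 = 1 - 0.43^2 = 0.8151
Se = 125.6 * 1.1 * 0.8151 * 0.89 / 7623
Se = 0.013148 m
Convert to mm: Se = 0.013148 * 1000 = 13.148 mm


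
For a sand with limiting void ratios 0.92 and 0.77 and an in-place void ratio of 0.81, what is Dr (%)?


Using Dr = (e_max - e) / (e_max - e_min) * 100
e_max - e = 0.92 - 0.81 = 0.11
e_max - e_min = 0.92 - 0.77 = 0.15
Dr = 0.11 / 0.15 * 100
Dr = 73.33 %


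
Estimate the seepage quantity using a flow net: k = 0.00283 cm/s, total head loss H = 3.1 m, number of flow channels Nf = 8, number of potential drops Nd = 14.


Result: 5.013e-05 m^3/s per m

Derivation:
Convert k to m/s for unit consistency with H:
k = 0.00283 cm/s = 0.00283 / 100 m/s = 2.83e-05 m/s
Using q = k * H * Nf / Nd
Nf / Nd = 8 / 14 = 0.5714
q = 2.83e-05 * 3.1 * 0.5714
q = 5.013e-05 m^3/s per m


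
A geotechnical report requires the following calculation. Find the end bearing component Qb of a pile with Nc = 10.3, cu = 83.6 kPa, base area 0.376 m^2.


Using Qb = Nc * cu * Ab
Qb = 10.3 * 83.6 * 0.376
Qb = 323.77 kN


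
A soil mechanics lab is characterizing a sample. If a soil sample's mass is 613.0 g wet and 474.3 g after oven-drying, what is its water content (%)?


Result: 29.24 %

Derivation:
Using w = (m_wet - m_dry) / m_dry * 100
m_wet - m_dry = 613.0 - 474.3 = 138.7 g
w = 138.7 / 474.3 * 100
w = 29.24 %


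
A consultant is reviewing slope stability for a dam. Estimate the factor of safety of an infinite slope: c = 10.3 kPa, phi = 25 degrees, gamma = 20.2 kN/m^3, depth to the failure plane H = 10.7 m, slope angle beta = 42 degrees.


Result: 0.614

Derivation:
Using Fs = c / (gamma*H*sin(beta)*cos(beta)) + tan(phi)/tan(beta)
Cohesion contribution = 10.3 / (20.2*10.7*sin(42)*cos(42))
Cohesion contribution = 0.0958336
Friction contribution = tan(25)/tan(42) = 0.517887
Fs = 0.0958336 + 0.517887
Fs = 0.614


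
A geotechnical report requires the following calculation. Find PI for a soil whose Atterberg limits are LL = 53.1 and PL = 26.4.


Using PI = LL - PL
PI = 53.1 - 26.4
PI = 26.7


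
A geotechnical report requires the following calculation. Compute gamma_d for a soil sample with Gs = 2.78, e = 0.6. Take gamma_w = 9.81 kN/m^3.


Using gamma_d = Gs * gamma_w / (1 + e)
gamma_d = 2.78 * 9.81 / (1 + 0.6)
gamma_d = 2.78 * 9.81 / 1.6
gamma_d = 17.045 kN/m^3


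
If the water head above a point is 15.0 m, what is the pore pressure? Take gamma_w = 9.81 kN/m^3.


Using u = gamma_w * h_w
u = 9.81 * 15.0
u = 147.15 kPa


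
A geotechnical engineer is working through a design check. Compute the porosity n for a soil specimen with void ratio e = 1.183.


Using the relation n = e / (1 + e)
n = 1.183 / (1 + 1.183)
n = 1.183 / 2.183
n = 0.5419


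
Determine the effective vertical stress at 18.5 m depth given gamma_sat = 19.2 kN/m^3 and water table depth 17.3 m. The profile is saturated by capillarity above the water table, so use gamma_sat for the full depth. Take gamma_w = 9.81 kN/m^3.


Total stress = gamma_sat * depth
sigma = 19.2 * 18.5 = 355.2 kPa
Pore water pressure u = gamma_w * (depth - d_wt)
u = 9.81 * (18.5 - 17.3) = 11.772 kPa
Effective stress = sigma - u
sigma' = 355.2 - 11.772 = 343.43 kPa


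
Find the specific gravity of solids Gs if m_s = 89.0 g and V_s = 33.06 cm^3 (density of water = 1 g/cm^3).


Using Gs = m_s / (V_s * rho_w)
Since rho_w = 1 g/cm^3:
Gs = 89.0 / 33.06
Gs = 2.692


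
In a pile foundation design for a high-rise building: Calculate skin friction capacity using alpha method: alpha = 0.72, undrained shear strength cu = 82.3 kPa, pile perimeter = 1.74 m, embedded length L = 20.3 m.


Using Qs = alpha * cu * perimeter * L
Qs = 0.72 * 82.3 * 1.74 * 20.3
Qs = 2093.04 kN


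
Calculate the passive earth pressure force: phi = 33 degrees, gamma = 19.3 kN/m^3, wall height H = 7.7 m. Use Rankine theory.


Result: 1940.8 kN/m

Derivation:
Compute passive earth pressure coefficient:
Kp = tan^2(45 + phi/2) = tan^2(61.5) = 3.39212
Compute passive force:
Pp = 0.5 * Kp * gamma * H^2
Pp = 0.5 * 3.39212 * 19.3 * 7.7^2
Pp = 1940.8 kN/m


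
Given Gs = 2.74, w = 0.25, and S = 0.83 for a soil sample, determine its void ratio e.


Result: 0.8253

Derivation:
Using the relation e = Gs * w / S
e = 2.74 * 0.25 / 0.83
e = 0.8253


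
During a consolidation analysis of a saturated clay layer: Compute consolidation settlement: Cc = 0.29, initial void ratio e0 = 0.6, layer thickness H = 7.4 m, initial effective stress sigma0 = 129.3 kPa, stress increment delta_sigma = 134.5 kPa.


Result: 0.4154 m

Derivation:
Using Sc = Cc * H / (1 + e0) * log10((sigma0 + delta_sigma) / sigma0)
Stress ratio = (129.3 + 134.5) / 129.3 = 2.04022
log10(2.04022) = 0.309676
Cc * H / (1 + e0) = 0.29 * 7.4 / (1 + 0.6) = 1.34125
Sc = 1.34125 * 0.309676
Sc = 0.4154 m


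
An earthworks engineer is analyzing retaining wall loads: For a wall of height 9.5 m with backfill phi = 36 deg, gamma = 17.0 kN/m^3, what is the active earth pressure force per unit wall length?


Compute active earth pressure coefficient:
Ka = tan^2(45 - phi/2) = tan^2(27.0) = 0.259616
Compute active force:
Pa = 0.5 * Ka * gamma * H^2
Pa = 0.5 * 0.259616 * 17.0 * 9.5^2
Pa = 199.16 kN/m


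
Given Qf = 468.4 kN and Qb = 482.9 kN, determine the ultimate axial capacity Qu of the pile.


Using Qu = Qf + Qb
Qu = 468.4 + 482.9
Qu = 951.3 kN


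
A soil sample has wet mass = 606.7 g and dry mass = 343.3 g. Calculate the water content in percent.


Using w = (m_wet - m_dry) / m_dry * 100
m_wet - m_dry = 606.7 - 343.3 = 263.4 g
w = 263.4 / 343.3 * 100
w = 76.73 %


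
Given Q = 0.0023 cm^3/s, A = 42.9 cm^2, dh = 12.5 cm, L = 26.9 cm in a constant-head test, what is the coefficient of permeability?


Compute hydraulic gradient:
i = dh / L = 12.5 / 26.9 = 0.464684
Then apply Darcy's law:
k = Q / (A * i)
k = 0.0023 / (42.9 * 0.464684)
k = 0.0023 / 19.9349
k = 0.000115 cm/s


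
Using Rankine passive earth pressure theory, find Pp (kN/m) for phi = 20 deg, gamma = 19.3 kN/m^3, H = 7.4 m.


Compute passive earth pressure coefficient:
Kp = tan^2(45 + phi/2) = tan^2(55.0) = 2.039607
Compute passive force:
Pp = 0.5 * Kp * gamma * H^2
Pp = 0.5 * 2.039607 * 19.3 * 7.4^2
Pp = 1077.8 kN/m


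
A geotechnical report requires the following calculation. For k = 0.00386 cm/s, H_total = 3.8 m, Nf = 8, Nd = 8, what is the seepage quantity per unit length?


Convert k to m/s for unit consistency with H:
k = 0.00386 cm/s = 0.00386 / 100 m/s = 3.86e-05 m/s
Using q = k * H * Nf / Nd
Nf / Nd = 8 / 8 = 1.0
q = 3.86e-05 * 3.8 * 1.0
q = 0.0001467 m^3/s per m


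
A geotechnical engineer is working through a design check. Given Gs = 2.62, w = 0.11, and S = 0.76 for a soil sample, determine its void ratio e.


Using the relation e = Gs * w / S
e = 2.62 * 0.11 / 0.76
e = 0.3792


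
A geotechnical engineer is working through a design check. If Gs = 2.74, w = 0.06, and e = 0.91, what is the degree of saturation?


Using S = Gs * w / e
S = 2.74 * 0.06 / 0.91
S = 0.1807


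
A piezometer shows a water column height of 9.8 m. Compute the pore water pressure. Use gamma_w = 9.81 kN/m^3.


Using u = gamma_w * h_w
u = 9.81 * 9.8
u = 96.14 kPa


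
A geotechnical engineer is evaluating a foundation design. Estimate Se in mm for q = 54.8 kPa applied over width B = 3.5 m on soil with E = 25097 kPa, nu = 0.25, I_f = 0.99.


Result: 7.093 mm

Derivation:
Using Se = q * B * (1 - nu^2) * I_f / E
1 - nu^2 = 1 - 0.25^2 = 0.9375
Se = 54.8 * 3.5 * 0.9375 * 0.99 / 25097
Se = 0.007093 m
Convert to mm: Se = 0.007093 * 1000 = 7.093 mm
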